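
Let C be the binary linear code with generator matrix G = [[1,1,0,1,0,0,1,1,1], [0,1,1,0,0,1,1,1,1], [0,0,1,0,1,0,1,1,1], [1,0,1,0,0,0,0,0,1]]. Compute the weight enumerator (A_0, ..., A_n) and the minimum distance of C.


Weight distribution: A_0 = 1, A_3 = 3, A_4 = 3, A_5 = 4, A_6 = 4, A_7 = 1. Minimum distance d = 3.

Enumerate all 2^4 = 16 messages m ∈ F_2^4.
For each, compute codeword c = mG in F_2^9, then tally its weight.
  m = 0000 → c = 000000000, weight = 0.
  m = 1000 → c = 110100111, weight = 6.
  m = 0100 → c = 011001111, weight = 6.
  m = 1100 → c = 101101000, weight = 4.
  m = 0010 → c = 001010111, weight = 5.
  m = 1010 → c = 111110000, weight = 5.
  m = 0110 → c = 010011000, weight = 3.
  m = 1110 → c = 100111111, weight = 7.
  m = 0001 → c = 101000001, weight = 3.
  m = 1001 → c = 011100110, weight = 5.
  m = 0101 → c = 110001110, weight = 5.
  m = 1101 → c = 000101001, weight = 3.
  m = 0011 → c = 100010110, weight = 4.
  m = 1011 → c = 010110001, weight = 4.
  m = 0111 → c = 111011001, weight = 6.
  m = 1111 → c = 001111110, weight = 6.
Tally weights:
  weight 0: 1 codewords.
  weight 3: 3 codewords.
  weight 4: 3 codewords.
  weight 5: 4 codewords.
  weight 6: 4 codewords.
  weight 7: 1 codewords.
Minimum distance d = smallest w > 0 with A_w > 0 = 3.
Sanity: Σ A_w = 16 = 2^4 = 16 ✓.


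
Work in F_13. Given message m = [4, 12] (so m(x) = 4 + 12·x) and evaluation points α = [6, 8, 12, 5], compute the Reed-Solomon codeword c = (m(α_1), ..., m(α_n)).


c = [11, 9, 5, 12]

Message polynomial: m(x) = 4 + 12·x (mod 13).
For each evaluation point α_i, compute m(α_i) mod 13:
  α_1 = 6: Horner steps 12 → 11, so m(6) = 11.
  α_2 = 8: Horner steps 12 → 9, so m(8) = 9.
  α_3 = 12: Horner steps 12 → 5, so m(12) = 5.
  α_4 = 5: Horner steps 12 → 12, so m(5) = 12.
Codeword c = [11, 9, 5, 12] ∈ F_13^4.


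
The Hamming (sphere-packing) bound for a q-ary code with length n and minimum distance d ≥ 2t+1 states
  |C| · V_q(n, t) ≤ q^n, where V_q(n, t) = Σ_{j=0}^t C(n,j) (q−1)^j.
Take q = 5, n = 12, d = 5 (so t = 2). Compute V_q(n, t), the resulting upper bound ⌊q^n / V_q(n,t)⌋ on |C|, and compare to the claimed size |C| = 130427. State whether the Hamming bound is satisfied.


V_q(n, t) = 1105, q^n = 244140625, Hamming bound = 220941, |C| = 130427 ≤ bound (satisfied).

Step 1: Compute V_q(n, t) = Σ_{j=0}^2 C(n, j) (q−1)^j.
  j = 0: C(12,0)·(4)^0 = 1·1 = 1.
  j = 1: C(12,1)·(4)^1 = 12·4 = 48.
  j = 2: C(12,2)·(4)^2 = 66·16 = 1056.
  V_q(n, t) = 1 + 48 + 1056 = 1105.
Step 2: q^n = 5^12 = 244140625.
Step 3: Hamming bound ⌊q^n / V_q(n,t)⌋ = ⌊244140625/1105⌋ = 220941.
Step 4: Compare |C| = 130427 to 220941: satisfied.
The claimed |C| lies below the Hamming bound.


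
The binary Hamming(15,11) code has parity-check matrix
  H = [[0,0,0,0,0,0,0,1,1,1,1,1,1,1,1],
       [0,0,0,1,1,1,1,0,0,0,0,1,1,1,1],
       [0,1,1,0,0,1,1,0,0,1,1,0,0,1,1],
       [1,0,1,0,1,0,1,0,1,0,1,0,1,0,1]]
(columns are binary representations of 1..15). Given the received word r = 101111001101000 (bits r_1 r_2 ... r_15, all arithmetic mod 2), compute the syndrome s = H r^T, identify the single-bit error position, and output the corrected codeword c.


s = (1, 0, 1, 0)^T, error position = 10, corrected codeword c = 101111001001000

Compute s = H r^T mod 2 one row at a time:
  s_1 = 0 + 1 + 1 + 0 + 1 + 0 + 0 + 0 = 3 ≡ 1 (mod 2).
  s_2 = 1 + 1 + 1 + 0 + 1 + 0 + 0 + 0 = 4 ≡ 0 (mod 2).
  s_3 = 0 + 1 + 1 + 0 + 1 + 0 + 0 + 0 = 3 ≡ 1 (mod 2).
  s_4 = 1 + 1 + 1 + 0 + 1 + 0 + 0 + 0 = 4 ≡ 0 (mod 2).
s = (1, 0, 1, 0)^T — this equals column 10 of H (binary 1010), so error is at position 10.
Correct: flip bit 10 of r = 101111001101000 to get c = 101111001001000.


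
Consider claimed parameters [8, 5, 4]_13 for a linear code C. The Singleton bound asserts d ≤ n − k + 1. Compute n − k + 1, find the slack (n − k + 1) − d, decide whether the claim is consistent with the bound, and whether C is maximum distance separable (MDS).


Singleton RHS = n − k + 1 = 4, slack = 0, bound satisfied, MDS.

Singleton bound: d ≤ n − k + 1.
Here n = 8, k = 5, so n − k + 1 = 4.
Given d = 4, check d ≤ 4: YES.
Slack = (n − k + 1) − d = 0.
The code is MDS (slack = 0).
Description: the claimed parameters are [8, 5, 4]_13; such a code would be MDS (meets Singleton bound).


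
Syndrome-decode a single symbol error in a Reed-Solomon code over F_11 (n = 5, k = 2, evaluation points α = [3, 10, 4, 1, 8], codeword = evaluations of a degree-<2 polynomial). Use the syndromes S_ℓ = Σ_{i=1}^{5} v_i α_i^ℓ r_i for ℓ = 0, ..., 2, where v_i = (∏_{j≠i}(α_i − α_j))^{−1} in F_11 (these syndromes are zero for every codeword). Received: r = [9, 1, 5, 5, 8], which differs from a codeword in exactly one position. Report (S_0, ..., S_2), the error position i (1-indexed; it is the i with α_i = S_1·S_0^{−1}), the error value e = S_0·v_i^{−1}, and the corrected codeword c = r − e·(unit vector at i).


S = (10, 7, 6), error at position 3, error magnitude e = 5, c = [9, 1, 0, 5, 8].

Step 1: column multipliers v_i = (∏_{j≠i}(α_i − α_j))^{−1} mod 11.
  i = 1 (α = 3): (3−10)(3−4)(3−1)(3−8) = (−7)·(−1)·2·(−5) = −70 ≡ 7, so v_1 = 7^{−1} = 8 (mod 11).
  i = 2 (α = 10): (10−3)(10−4)(10−1)(10−8) = 7·6·9·2 = 756 ≡ 8, so v_2 = 8^{−1} = 7 (mod 11).
  i = 3 (α = 4): (4−3)(4−10)(4−1)(4−8) = 1·(−6)·3·(−4) = 72 ≡ 6, so v_3 = 6^{−1} = 2 (mod 11).
  i = 4 (α = 1): (1−3)(1−10)(1−4)(1−8) = (−2)·(−9)·(−3)·(−7) = 378 ≡ 4, so v_4 = 4^{−1} = 3 (mod 11).
  i = 5 (α = 8): (8−3)(8−10)(8−4)(8−1) = 5·(−2)·4·7 = −280 ≡ 6, so v_5 = 6^{−1} = 2 (mod 11).
  v = [8, 7, 2, 3, 2].
Step 2: syndromes of r = [9, 1, 5, 5, 8] (all sums mod 11).
  S_0 = Σ v_i r_i = 8·9 + 7·1 + 2·5 + 3·5 + 2·8 = 120 ≡ 10.
  S_1 = Σ v_i α_i r_i = 8·3·9 + 7·10·1 + 2·4·5 + 3·1·5 + 2·8·8 = 469 ≡ 7.
  α_i^2 mod 11 = [9, 1, 5, 1, 9].
  S_2 = Σ v_i α_i^2 r_i = 8·9·9 + 7·1·1 + 2·5·5 + 3·1·5 + 2·9·8 = 864 ≡ 6.
  S = (10, 7, 6) ≠ 0, so r is not a codeword (an error is present).
Step 3: locate the error. For a single error e at position i, S_ℓ = v_i·e·α_i^ℓ, so α_err = S_1/S_0.
  S_0^{−1} = 10^{−1} = 10 (mod 11), so α_err = 7·10 = 70 ≡ 4 = α_3. Error position i = 3.
  Consistency check: S_2/S_1 = 6·8 = 48 ≡ 4 = α_err ✓ (single-error assumption holds).
Step 4: error magnitude e = S_0/v_3 = S_0·∏_{j≠3}(α_3 − α_j) = 10·6 = 60 ≡ 5 (mod 11).
Step 5: correct position 3: c_3 = r_3 − e = 5 − 5 ≡ 0 (mod 11). Hence c = [9, 1, 0, 5, 8].
  Check: interpolating c through the α_i gives m(x) = 3 + 2·x (degree < 2) with m(α_i) = c_i for every i, so c is indeed a codeword.


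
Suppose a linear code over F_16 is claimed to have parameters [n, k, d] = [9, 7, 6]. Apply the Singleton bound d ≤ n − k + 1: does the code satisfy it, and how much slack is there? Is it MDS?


Singleton RHS = n − k + 1 = 3, slack = -3, bound violated (no such code; not MDS).

Singleton bound: d ≤ n − k + 1.
Here n = 9, k = 7, so n − k + 1 = 3.
Given d = 6, check d ≤ 3: NO.
Slack = (n − k + 1) − d = -3.
The slack is negative: d = 6 exceeds n − k + 1 = 3 by 3, so the Singleton bound is violated and no linear [9, 7, 6]_16 code can exist. In particular it is not MDS (MDS requires d = n − k + 1 exactly).
Description: the claimed parameters are [9, 7, 6]_16; such a code would be impossible (violates the Singleton bound).


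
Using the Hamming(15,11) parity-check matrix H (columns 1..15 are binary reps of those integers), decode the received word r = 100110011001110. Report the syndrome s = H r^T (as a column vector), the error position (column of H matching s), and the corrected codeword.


s = (1, 1, 1, 0)^T, error position = 14, corrected codeword c = 100110011001100

Compute s = H r^T mod 2 one row at a time:
  s_1 = 1 + 1 + 0 + 0 + 1 + 1 + 1 + 0 = 5 ≡ 1 (mod 2).
  s_2 = 1 + 1 + 0 + 0 + 1 + 1 + 1 + 0 = 5 ≡ 1 (mod 2).
  s_3 = 0 + 0 + 0 + 0 + 0 + 0 + 1 + 0 = 1 ≡ 1 (mod 2).
  s_4 = 1 + 0 + 1 + 0 + 1 + 0 + 1 + 0 = 4 ≡ 0 (mod 2).
s = (1, 1, 1, 0)^T — this equals column 14 of H (binary 1110), so error is at position 14.
Correct: flip bit 14 of r = 100110011001110 to get c = 100110011001100.


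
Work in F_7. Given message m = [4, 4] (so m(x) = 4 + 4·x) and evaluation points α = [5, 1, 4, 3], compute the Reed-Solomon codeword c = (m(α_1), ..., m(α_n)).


c = [3, 1, 6, 2]

Message polynomial: m(x) = 4 + 4·x (mod 7).
For each evaluation point α_i, compute m(α_i) mod 7:
  α_1 = 5: Horner steps 4 → 3, so m(5) = 3.
  α_2 = 1: Horner steps 4 → 1, so m(1) = 1.
  α_3 = 4: Horner steps 4 → 6, so m(4) = 6.
  α_4 = 3: Horner steps 4 → 2, so m(3) = 2.
Codeword c = [3, 1, 6, 2] ∈ F_7^4.


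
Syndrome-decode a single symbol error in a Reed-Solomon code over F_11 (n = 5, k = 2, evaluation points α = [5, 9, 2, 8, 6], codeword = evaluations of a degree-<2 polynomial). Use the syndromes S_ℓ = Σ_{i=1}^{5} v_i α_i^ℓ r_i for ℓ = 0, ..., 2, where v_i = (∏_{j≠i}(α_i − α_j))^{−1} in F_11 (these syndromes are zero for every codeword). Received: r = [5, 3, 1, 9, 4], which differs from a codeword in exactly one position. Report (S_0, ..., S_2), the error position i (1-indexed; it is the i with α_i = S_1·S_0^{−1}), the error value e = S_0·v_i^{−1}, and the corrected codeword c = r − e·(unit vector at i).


S = (8, 4, 2), error at position 5, error magnitude e = 5, c = [5, 3, 1, 9, 10].

Step 1: column multipliers v_i = (∏_{j≠i}(α_i − α_j))^{−1} mod 11.
  i = 1 (α = 5): (5−9)(5−2)(5−8)(5−6) = (−4)·3·(−3)·(−1) = −36 ≡ 8, so v_1 = 8^{−1} = 7 (mod 11).
  i = 2 (α = 9): (9−5)(9−2)(9−8)(9−6) = 4·7·1·3 = 84 ≡ 7, so v_2 = 7^{−1} = 8 (mod 11).
  i = 3 (α = 2): (2−5)(2−9)(2−8)(2−6) = (−3)·(−7)·(−6)·(−4) = 504 ≡ 9, so v_3 = 9^{−1} = 5 (mod 11).
  i = 4 (α = 8): (8−5)(8−9)(8−2)(8−6) = 3·(−1)·6·2 = −36 ≡ 8, so v_4 = 8^{−1} = 7 (mod 11).
  i = 5 (α = 6): (6−5)(6−9)(6−2)(6−8) = 1·(−3)·4·(−2) = 24 ≡ 2, so v_5 = 2^{−1} = 6 (mod 11).
  v = [7, 8, 5, 7, 6].
Step 2: syndromes of r = [5, 3, 1, 9, 4] (all sums mod 11).
  S_0 = Σ v_i r_i = 7·5 + 8·3 + 5·1 + 7·9 + 6·4 = 151 ≡ 8.
  S_1 = Σ v_i α_i r_i = 7·5·5 + 8·9·3 + 5·2·1 + 7·8·9 + 6·6·4 = 1049 ≡ 4.
  α_i^2 mod 11 = [3, 4, 4, 9, 3].
  S_2 = Σ v_i α_i^2 r_i = 7·3·5 + 8·4·3 + 5·4·1 + 7·9·9 + 6·3·4 = 860 ≡ 2.
  S = (8, 4, 2) ≠ 0, so r is not a codeword (an error is present).
Step 3: locate the error. For a single error e at position i, S_ℓ = v_i·e·α_i^ℓ, so α_err = S_1/S_0.
  S_0^{−1} = 8^{−1} = 7 (mod 11), so α_err = 4·7 = 28 ≡ 6 = α_5. Error position i = 5.
  Consistency check: S_2/S_1 = 2·3 = 6 ≡ 6 = α_err ✓ (single-error assumption holds).
Step 4: error magnitude e = S_0/v_5 = S_0·∏_{j≠5}(α_5 − α_j) = 8·2 = 16 ≡ 5 (mod 11).
Step 5: correct position 5: c_5 = r_5 − e = 4 − 5 ≡ 10 (mod 11). Hence c = [5, 3, 1, 9, 10].
  Check: interpolating c through the α_i gives m(x) = 2 + 5·x (degree < 2) with m(α_i) = c_i for every i, so c is indeed a codeword.


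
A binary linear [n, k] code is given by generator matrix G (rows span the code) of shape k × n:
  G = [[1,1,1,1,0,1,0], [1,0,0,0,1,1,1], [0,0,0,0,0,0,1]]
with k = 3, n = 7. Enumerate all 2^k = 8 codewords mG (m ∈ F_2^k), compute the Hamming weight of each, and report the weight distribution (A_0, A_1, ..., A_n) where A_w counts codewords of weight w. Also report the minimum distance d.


Weight distribution: A_0 = 1, A_1 = 1, A_3 = 1, A_4 = 2, A_5 = 2, A_6 = 1. Minimum distance d = 1.

Enumerate all 2^3 = 8 messages m ∈ F_2^3.
For each, compute codeword c = mG in F_2^7, then tally its weight.
  m = 000 → c = 0000000, weight = 0.
  m = 100 → c = 1111010, weight = 5.
  m = 010 → c = 1000111, weight = 4.
  m = 110 → c = 0111101, weight = 5.
  m = 001 → c = 0000001, weight = 1.
  m = 101 → c = 1111011, weight = 6.
  m = 011 → c = 1000110, weight = 3.
  m = 111 → c = 0111100, weight = 4.
Tally weights:
  weight 0: 1 codewords.
  weight 1: 1 codewords.
  weight 3: 1 codewords.
  weight 4: 2 codewords.
  weight 5: 2 codewords.
  weight 6: 1 codewords.
Minimum distance d = smallest w > 0 with A_w > 0 = 1.
Sanity: Σ A_w = 8 = 2^3 = 8 ✓.


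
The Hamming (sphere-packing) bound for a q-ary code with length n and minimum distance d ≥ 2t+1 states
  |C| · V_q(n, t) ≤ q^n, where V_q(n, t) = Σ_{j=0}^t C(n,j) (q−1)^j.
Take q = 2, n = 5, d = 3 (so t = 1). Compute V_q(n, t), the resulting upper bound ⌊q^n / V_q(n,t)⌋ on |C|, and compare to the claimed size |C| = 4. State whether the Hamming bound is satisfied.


V_q(n, t) = 6, q^n = 32, Hamming bound = 5, |C| = 4 ≤ bound (satisfied).

Step 1: Compute V_q(n, t) = Σ_{j=0}^1 C(n, j) (q−1)^j.
  j = 0: C(5,0)·(1)^0 = 1·1 = 1.
  j = 1: C(5,1)·(1)^1 = 5·1 = 5.
  V_q(n, t) = 1 + 5 = 6.
Step 2: q^n = 2^5 = 32.
Step 3: Hamming bound ⌊q^n / V_q(n,t)⌋ = ⌊32/6⌋ = 5.
Step 4: Compare |C| = 4 to 5: satisfied.
The claimed |C| lies below the Hamming bound.


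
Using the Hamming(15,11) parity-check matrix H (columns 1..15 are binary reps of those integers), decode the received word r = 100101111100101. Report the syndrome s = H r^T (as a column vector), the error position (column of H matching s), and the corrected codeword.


s = (1, 1, 0, 1)^T, error position = 13, corrected codeword c = 100101111100001

Compute s = H r^T mod 2 one row at a time:
  s_1 = 1 + 1 + 1 + 0 + 0 + 1 + 0 + 1 = 5 ≡ 1 (mod 2).
  s_2 = 1 + 0 + 1 + 1 + 0 + 1 + 0 + 1 = 5 ≡ 1 (mod 2).
  s_3 = 0 + 0 + 1 + 1 + 1 + 0 + 0 + 1 = 4 ≡ 0 (mod 2).
  s_4 = 1 + 0 + 0 + 1 + 1 + 0 + 1 + 1 = 5 ≡ 1 (mod 2).
s = (1, 1, 0, 1)^T — this equals column 13 of H (binary 1101), so error is at position 13.
Correct: flip bit 13 of r = 100101111100101 to get c = 100101111100001.


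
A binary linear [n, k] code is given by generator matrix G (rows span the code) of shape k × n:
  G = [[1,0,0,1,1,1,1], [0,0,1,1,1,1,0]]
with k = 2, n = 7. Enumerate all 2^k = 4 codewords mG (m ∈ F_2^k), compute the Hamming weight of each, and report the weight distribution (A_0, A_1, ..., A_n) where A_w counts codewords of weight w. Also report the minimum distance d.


Weight distribution: A_0 = 1, A_3 = 1, A_4 = 1, A_5 = 1. Minimum distance d = 3.

Enumerate all 2^2 = 4 messages m ∈ F_2^2.
For each, compute codeword c = mG in F_2^7, then tally its weight.
  m = 00 → c = 0000000, weight = 0.
  m = 10 → c = 1001111, weight = 5.
  m = 01 → c = 0011110, weight = 4.
  m = 11 → c = 1010001, weight = 3.
Tally weights:
  weight 0: 1 codewords.
  weight 3: 1 codewords.
  weight 4: 1 codewords.
  weight 5: 1 codewords.
Minimum distance d = smallest w > 0 with A_w > 0 = 3.
Sanity: Σ A_w = 4 = 2^2 = 4 ✓.


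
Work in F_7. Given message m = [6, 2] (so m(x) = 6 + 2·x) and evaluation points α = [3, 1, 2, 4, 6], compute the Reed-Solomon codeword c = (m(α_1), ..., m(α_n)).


c = [5, 1, 3, 0, 4]

Message polynomial: m(x) = 6 + 2·x (mod 7).
For each evaluation point α_i, compute m(α_i) mod 7:
  α_1 = 3: Horner steps 2 → 5, so m(3) = 5.
  α_2 = 1: Horner steps 2 → 1, so m(1) = 1.
  α_3 = 2: Horner steps 2 → 3, so m(2) = 3.
  α_4 = 4: Horner steps 2 → 0, so m(4) = 0.
  α_5 = 6: Horner steps 2 → 4, so m(6) = 4.
Codeword c = [5, 1, 3, 0, 4] ∈ F_7^5.


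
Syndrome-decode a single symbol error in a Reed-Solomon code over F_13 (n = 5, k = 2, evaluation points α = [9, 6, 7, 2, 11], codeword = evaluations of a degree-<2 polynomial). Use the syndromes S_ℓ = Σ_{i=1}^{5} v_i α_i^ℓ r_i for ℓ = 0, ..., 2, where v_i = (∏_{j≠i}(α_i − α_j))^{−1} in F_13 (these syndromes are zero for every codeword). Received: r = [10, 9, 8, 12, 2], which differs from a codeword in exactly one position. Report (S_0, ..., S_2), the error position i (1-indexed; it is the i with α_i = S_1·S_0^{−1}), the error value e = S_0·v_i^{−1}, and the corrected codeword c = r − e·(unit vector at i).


S = (3, 8, 4), error at position 3, error magnitude e = 3, c = [10, 9, 5, 12, 2].

Step 1: column multipliers v_i = (∏_{j≠i}(α_i − α_j))^{−1} mod 13.
  i = 1 (α = 9): (9−6)(9−7)(9−2)(9−11) = 3·2·7·(−2) = −84 ≡ 7, so v_1 = 7^{−1} = 2 (mod 13).
  i = 2 (α = 6): (6−9)(6−7)(6−2)(6−11) = (−3)·(−1)·4·(−5) = −60 ≡ 5, so v_2 = 5^{−1} = 8 (mod 13).
  i = 3 (α = 7): (7−9)(7−6)(7−2)(7−11) = (−2)·1·5·(−4) = 40 ≡ 1, so v_3 = 1^{−1} = 1 (mod 13).
  i = 4 (α = 2): (2−9)(2−6)(2−7)(2−11) = (−7)·(−4)·(−5)·(−9) = 1260 ≡ 12, so v_4 = 12^{−1} = 12 (mod 13).
  i = 5 (α = 11): (11−9)(11−6)(11−7)(11−2) = 2·5·4·9 = 360 ≡ 9, so v_5 = 9^{−1} = 3 (mod 13).
  v = [2, 8, 1, 12, 3].
Step 2: syndromes of r = [10, 9, 8, 12, 2] (all sums mod 13).
  S_0 = Σ v_i r_i = 2·10 + 8·9 + 1·8 + 12·12 + 3·2 = 250 ≡ 3.
  S_1 = Σ v_i α_i r_i = 2·9·10 + 8·6·9 + 1·7·8 + 12·2·12 + 3·11·2 = 1022 ≡ 8.
  α_i^2 mod 13 = [3, 10, 10, 4, 4].
  S_2 = Σ v_i α_i^2 r_i = 2·3·10 + 8·10·9 + 1·10·8 + 12·4·12 + 3·4·2 = 1460 ≡ 4.
  S = (3, 8, 4) ≠ 0, so r is not a codeword (an error is present).
Step 3: locate the error. For a single error e at position i, S_ℓ = v_i·e·α_i^ℓ, so α_err = S_1/S_0.
  S_0^{−1} = 3^{−1} = 9 (mod 13), so α_err = 8·9 = 72 ≡ 7 = α_3. Error position i = 3.
  Consistency check: S_2/S_1 = 4·5 = 20 ≡ 7 = α_err ✓ (single-error assumption holds).
Step 4: error magnitude e = S_0/v_3 = S_0·∏_{j≠3}(α_3 − α_j) = 3·1 = 3 ≡ 3 (mod 13).
Step 5: correct position 3: c_3 = r_3 − e = 8 − 3 ≡ 5 (mod 13). Hence c = [10, 9, 5, 12, 2].
  Check: interpolating c through the α_i gives m(x) = 7 + 9·x (degree < 2) with m(α_i) = c_i for every i, so c is indeed a codeword.


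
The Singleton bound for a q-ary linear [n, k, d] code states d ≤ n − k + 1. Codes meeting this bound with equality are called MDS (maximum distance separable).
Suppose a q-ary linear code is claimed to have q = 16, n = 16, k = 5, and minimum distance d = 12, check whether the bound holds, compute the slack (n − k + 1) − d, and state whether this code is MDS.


Singleton RHS = n − k + 1 = 12, slack = 0, bound satisfied, MDS.

Singleton bound: d ≤ n − k + 1.
Here n = 16, k = 5, so n − k + 1 = 12.
Given d = 12, check d ≤ 12: YES.
Slack = (n − k + 1) − d = 0.
The code is MDS (slack = 0).
Description: the claimed parameters are [16, 5, 12]_16; such a code would be MDS (meets Singleton bound).


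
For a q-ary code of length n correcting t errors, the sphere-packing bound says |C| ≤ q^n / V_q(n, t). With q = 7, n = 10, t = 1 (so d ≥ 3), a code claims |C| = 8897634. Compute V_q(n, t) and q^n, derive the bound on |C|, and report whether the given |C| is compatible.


V_q(n, t) = 61, q^n = 282475249, Hamming bound = 4630741, |C| = 8897634 > bound (violated).

Step 1: Compute V_q(n, t) = Σ_{j=0}^1 C(n, j) (q−1)^j.
  j = 0: C(10,0)·(6)^0 = 1·1 = 1.
  j = 1: C(10,1)·(6)^1 = 10·6 = 60.
  V_q(n, t) = 1 + 60 = 61.
Step 2: q^n = 7^10 = 282475249.
Step 3: Hamming bound ⌊q^n / V_q(n,t)⌋ = ⌊282475249/61⌋ = 4630741.
Step 4: Compare |C| = 8897634 to 4630741: violated.
The claimed |C| lies above the Hamming bound, so no 7-ary code of length 10 with d ≥ 3 can have 8897634 codewords.


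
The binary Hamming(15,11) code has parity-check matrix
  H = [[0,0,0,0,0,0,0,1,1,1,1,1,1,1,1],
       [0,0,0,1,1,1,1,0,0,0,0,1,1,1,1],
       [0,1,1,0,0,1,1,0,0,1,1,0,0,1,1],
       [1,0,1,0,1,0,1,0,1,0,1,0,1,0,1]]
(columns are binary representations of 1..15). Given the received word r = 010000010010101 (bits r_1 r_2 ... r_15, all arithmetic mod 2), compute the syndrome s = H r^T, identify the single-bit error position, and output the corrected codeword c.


s = (0, 0, 1, 1)^T, error position = 3, corrected codeword c = 011000010010101

Compute s = H r^T mod 2 one row at a time:
  s_1 = 1 + 0 + 0 + 1 + 0 + 1 + 0 + 1 = 4 ≡ 0 (mod 2).
  s_2 = 0 + 0 + 0 + 0 + 0 + 1 + 0 + 1 = 2 ≡ 0 (mod 2).
  s_3 = 1 + 0 + 0 + 0 + 0 + 1 + 0 + 1 = 3 ≡ 1 (mod 2).
  s_4 = 0 + 0 + 0 + 0 + 0 + 1 + 1 + 1 = 3 ≡ 1 (mod 2).
s = (0, 0, 1, 1)^T — this equals column 3 of H (binary 0011), so error is at position 3.
Correct: flip bit 3 of r = 010000010010101 to get c = 011000010010101.


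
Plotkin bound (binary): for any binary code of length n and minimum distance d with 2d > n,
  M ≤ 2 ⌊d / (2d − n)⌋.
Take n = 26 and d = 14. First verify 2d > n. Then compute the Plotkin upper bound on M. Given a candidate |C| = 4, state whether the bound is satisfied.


Plotkin bound M ≤ 14; given |C| = 4 ≤ bound (satisfied).

Check applicability: 2d = 28, n = 26.
2d − n = 2 > 0, so Plotkin applies.
Compute d/(2d−n) = 14/2 ≈ 7.0000.
⌊d/(2d−n)⌋ = 7.
Plotkin bound: M ≤ 2·7 = 14.
Given |C| = 4, check: satisfied.
This |C| is below the Plotkin bound.


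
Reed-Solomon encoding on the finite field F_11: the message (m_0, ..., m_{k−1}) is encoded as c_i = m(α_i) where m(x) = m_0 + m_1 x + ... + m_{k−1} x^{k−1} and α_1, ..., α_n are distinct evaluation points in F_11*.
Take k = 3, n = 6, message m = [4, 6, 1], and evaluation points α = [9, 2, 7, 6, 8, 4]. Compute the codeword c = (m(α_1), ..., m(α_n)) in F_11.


c = [7, 9, 7, 10, 6, 0]

Message polynomial: m(x) = 4 + 6·x + 1·x^2 (mod 11).
For each evaluation point α_i, compute m(α_i) mod 11:
  α_1 = 9: Horner steps 1 → 4 → 7, so m(9) = 7.
  α_2 = 2: Horner steps 1 → 8 → 9, so m(2) = 9.
  α_3 = 7: Horner steps 1 → 2 → 7, so m(7) = 7.
  α_4 = 6: Horner steps 1 → 1 → 10, so m(6) = 10.
  α_5 = 8: Horner steps 1 → 3 → 6, so m(8) = 6.
  α_6 = 4: Horner steps 1 → 10 → 0, so m(4) = 0.
Codeword c = [7, 9, 7, 10, 6, 0] ∈ F_11^6.


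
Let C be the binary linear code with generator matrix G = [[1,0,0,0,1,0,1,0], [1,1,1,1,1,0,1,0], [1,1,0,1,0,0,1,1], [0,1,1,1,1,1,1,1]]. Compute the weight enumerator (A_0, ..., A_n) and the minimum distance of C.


Weight distribution: A_0 = 1, A_3 = 5, A_4 = 5, A_5 = 2, A_6 = 2, A_7 = 1. Minimum distance d = 3.

Enumerate all 2^4 = 16 messages m ∈ F_2^4.
For each, compute codeword c = mG in F_2^8, then tally its weight.
  m = 0000 → c = 00000000, weight = 0.
  m = 1000 → c = 10001010, weight = 3.
  m = 0100 → c = 11111010, weight = 6.
  m = 1100 → c = 01110000, weight = 3.
  m = 0010 → c = 11010011, weight = 5.
  m = 1010 → c = 01011001, weight = 4.
  m = 0110 → c = 00101001, weight = 3.
  m = 1110 → c = 10100011, weight = 4.
  m = 0001 → c = 01111111, weight = 7.
  m = 1001 → c = 11110101, weight = 6.
  m = 0101 → c = 10000101, weight = 3.
  m = 1101 → c = 00001111, weight = 4.
  m = 0011 → c = 10101100, weight = 4.
  m = 1011 → c = 00100110, weight = 3.
  m = 0111 → c = 01010110, weight = 4.
  m = 1111 → c = 11011100, weight = 5.
Tally weights:
  weight 0: 1 codewords.
  weight 3: 5 codewords.
  weight 4: 5 codewords.
  weight 5: 2 codewords.
  weight 6: 2 codewords.
  weight 7: 1 codewords.
Minimum distance d = smallest w > 0 with A_w > 0 = 3.
Sanity: Σ A_w = 16 = 2^4 = 16 ✓.


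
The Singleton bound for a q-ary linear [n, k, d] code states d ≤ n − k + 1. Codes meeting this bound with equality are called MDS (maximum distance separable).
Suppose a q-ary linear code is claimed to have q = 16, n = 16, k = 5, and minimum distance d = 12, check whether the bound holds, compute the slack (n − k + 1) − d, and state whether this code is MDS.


Singleton RHS = n − k + 1 = 12, slack = 0, bound satisfied, MDS.

Singleton bound: d ≤ n − k + 1.
Here n = 16, k = 5, so n − k + 1 = 12.
Given d = 12, check d ≤ 12: YES.
Slack = (n − k + 1) − d = 0.
The code is MDS (slack = 0).
Description: the claimed parameters are [16, 5, 12]_16; such a code would be MDS (meets Singleton bound).


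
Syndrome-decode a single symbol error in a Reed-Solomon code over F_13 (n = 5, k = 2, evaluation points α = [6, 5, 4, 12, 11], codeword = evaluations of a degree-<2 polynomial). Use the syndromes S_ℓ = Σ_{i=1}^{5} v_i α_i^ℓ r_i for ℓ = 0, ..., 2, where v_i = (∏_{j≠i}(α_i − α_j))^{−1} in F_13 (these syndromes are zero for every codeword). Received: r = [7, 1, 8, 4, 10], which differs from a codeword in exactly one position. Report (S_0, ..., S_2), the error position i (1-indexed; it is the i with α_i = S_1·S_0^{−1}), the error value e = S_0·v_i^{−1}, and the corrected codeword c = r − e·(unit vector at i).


S = (7, 12, 2), error at position 5, error magnitude e = 12, c = [7, 1, 8, 4, 11].

Step 1: column multipliers v_i = (∏_{j≠i}(α_i − α_j))^{−1} mod 13.
  i = 1 (α = 6): (6−5)(6−4)(6−12)(6−11) = 1·2·(−6)·(−5) = 60 ≡ 8, so v_1 = 8^{−1} = 5 (mod 13).
  i = 2 (α = 5): (5−6)(5−4)(5−12)(5−11) = (−1)·1·(−7)·(−6) = −42 ≡ 10, so v_2 = 10^{−1} = 4 (mod 13).
  i = 3 (α = 4): (4−6)(4−5)(4−12)(4−11) = (−2)·(−1)·(−8)·(−7) = 112 ≡ 8, so v_3 = 8^{−1} = 5 (mod 13).
  i = 4 (α = 12): (12−6)(12−5)(12−4)(12−11) = 6·7·8·1 = 336 ≡ 11, so v_4 = 11^{−1} = 6 (mod 13).
  i = 5 (α = 11): (11−6)(11−5)(11−4)(11−12) = 5·6·7·(−1) = −210 ≡ 11, so v_5 = 11^{−1} = 6 (mod 13).
  v = [5, 4, 5, 6, 6].
Step 2: syndromes of r = [7, 1, 8, 4, 10] (all sums mod 13).
  S_0 = Σ v_i r_i = 5·7 + 4·1 + 5·8 + 6·4 + 6·10 = 163 ≡ 7.
  S_1 = Σ v_i α_i r_i = 5·6·7 + 4·5·1 + 5·4·8 + 6·12·4 + 6·11·10 = 1338 ≡ 12.
  α_i^2 mod 13 = [10, 12, 3, 1, 4].
  S_2 = Σ v_i α_i^2 r_i = 5·10·7 + 4·12·1 + 5·3·8 + 6·1·4 + 6·4·10 = 782 ≡ 2.
  S = (7, 12, 2) ≠ 0, so r is not a codeword (an error is present).
Step 3: locate the error. For a single error e at position i, S_ℓ = v_i·e·α_i^ℓ, so α_err = S_1/S_0.
  S_0^{−1} = 7^{−1} = 2 (mod 13), so α_err = 12·2 = 24 ≡ 11 = α_5. Error position i = 5.
  Consistency check: S_2/S_1 = 2·12 = 24 ≡ 11 = α_err ✓ (single-error assumption holds).
Step 4: error magnitude e = S_0/v_5 = S_0·∏_{j≠5}(α_5 − α_j) = 7·11 = 77 ≡ 12 (mod 13).
Step 5: correct position 5: c_5 = r_5 − e = 10 − 12 ≡ 11 (mod 13). Hence c = [7, 1, 8, 4, 11].
  Check: interpolating c through the α_i gives m(x) = 10 + 6·x (degree < 2) with m(α_i) = c_i for every i, so c is indeed a codeword.


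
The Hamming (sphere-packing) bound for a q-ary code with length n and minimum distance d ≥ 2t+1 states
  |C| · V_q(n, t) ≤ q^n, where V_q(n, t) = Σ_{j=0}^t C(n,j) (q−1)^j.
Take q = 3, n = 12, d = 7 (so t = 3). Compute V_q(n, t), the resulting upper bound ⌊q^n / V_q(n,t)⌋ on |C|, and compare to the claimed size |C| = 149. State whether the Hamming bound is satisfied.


V_q(n, t) = 2049, q^n = 531441, Hamming bound = 259, |C| = 149 ≤ bound (satisfied).

Step 1: Compute V_q(n, t) = Σ_{j=0}^3 C(n, j) (q−1)^j.
  j = 0: C(12,0)·(2)^0 = 1·1 = 1.
  j = 1: C(12,1)·(2)^1 = 12·2 = 24.
  j = 2: C(12,2)·(2)^2 = 66·4 = 264.
  j = 3: C(12,3)·(2)^3 = 220·8 = 1760.
  V_q(n, t) = 1 + 24 + 264 + 1760 = 2049.
Step 2: q^n = 3^12 = 531441.
Step 3: Hamming bound ⌊q^n / V_q(n,t)⌋ = ⌊531441/2049⌋ = 259.
Step 4: Compare |C| = 149 to 259: satisfied.
The claimed |C| lies below the Hamming bound.


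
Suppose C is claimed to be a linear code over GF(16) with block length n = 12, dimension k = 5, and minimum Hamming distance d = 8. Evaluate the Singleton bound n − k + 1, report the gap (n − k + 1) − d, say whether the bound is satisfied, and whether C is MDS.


Singleton RHS = n − k + 1 = 8, slack = 0, bound satisfied, MDS.

Singleton bound: d ≤ n − k + 1.
Here n = 12, k = 5, so n − k + 1 = 8.
Given d = 8, check d ≤ 8: YES.
Slack = (n − k + 1) − d = 0.
The code is MDS (slack = 0).
Description: the claimed parameters are [12, 5, 8]_16; such a code would be MDS (meets Singleton bound).


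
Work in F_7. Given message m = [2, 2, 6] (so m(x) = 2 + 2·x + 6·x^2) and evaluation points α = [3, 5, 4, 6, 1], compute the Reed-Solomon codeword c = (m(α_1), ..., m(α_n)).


c = [6, 1, 1, 6, 3]

Message polynomial: m(x) = 2 + 2·x + 6·x^2 (mod 7).
For each evaluation point α_i, compute m(α_i) mod 7:
  α_1 = 3: Horner steps 6 → 6 → 6, so m(3) = 6.
  α_2 = 5: Horner steps 6 → 4 → 1, so m(5) = 1.
  α_3 = 4: Horner steps 6 → 5 → 1, so m(4) = 1.
  α_4 = 6: Horner steps 6 → 3 → 6, so m(6) = 6.
  α_5 = 1: Horner steps 6 → 1 → 3, so m(1) = 3.
Codeword c = [6, 1, 1, 6, 3] ∈ F_7^5.


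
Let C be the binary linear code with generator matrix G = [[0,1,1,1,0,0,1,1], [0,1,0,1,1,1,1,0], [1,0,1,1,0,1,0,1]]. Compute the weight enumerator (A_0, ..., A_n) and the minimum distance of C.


Weight distribution: A_0 = 1, A_3 = 1, A_4 = 2, A_5 = 3, A_6 = 1. Minimum distance d = 3.

Enumerate all 2^3 = 8 messages m ∈ F_2^3.
For each, compute codeword c = mG in F_2^8, then tally its weight.
  m = 000 → c = 00000000, weight = 0.
  m = 100 → c = 01110011, weight = 5.
  m = 010 → c = 01011110, weight = 5.
  m = 110 → c = 00101101, weight = 4.
  m = 001 → c = 10110101, weight = 5.
  m = 101 → c = 11000110, weight = 4.
  m = 011 → c = 11101011, weight = 6.
  m = 111 → c = 10011000, weight = 3.
Tally weights:
  weight 0: 1 codewords.
  weight 3: 1 codewords.
  weight 4: 2 codewords.
  weight 5: 3 codewords.
  weight 6: 1 codewords.
Minimum distance d = smallest w > 0 with A_w > 0 = 3.
Sanity: Σ A_w = 8 = 2^3 = 8 ✓.


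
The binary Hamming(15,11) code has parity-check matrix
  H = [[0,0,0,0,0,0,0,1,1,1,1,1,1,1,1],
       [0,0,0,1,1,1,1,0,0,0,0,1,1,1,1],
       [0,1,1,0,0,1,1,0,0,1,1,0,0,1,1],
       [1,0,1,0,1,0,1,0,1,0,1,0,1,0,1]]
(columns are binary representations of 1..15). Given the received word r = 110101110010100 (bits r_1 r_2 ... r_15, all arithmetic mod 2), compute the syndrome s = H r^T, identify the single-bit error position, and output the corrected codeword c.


s = (1, 0, 0, 0)^T, error position = 8, corrected codeword c = 110101100010100

Compute s = H r^T mod 2 one row at a time:
  s_1 = 1 + 0 + 0 + 1 + 0 + 1 + 0 + 0 = 3 ≡ 1 (mod 2).
  s_2 = 1 + 0 + 1 + 1 + 0 + 1 + 0 + 0 = 4 ≡ 0 (mod 2).
  s_3 = 1 + 0 + 1 + 1 + 0 + 1 + 0 + 0 = 4 ≡ 0 (mod 2).
  s_4 = 1 + 0 + 0 + 1 + 0 + 1 + 1 + 0 = 4 ≡ 0 (mod 2).
s = (1, 0, 0, 0)^T — this equals column 8 of H (binary 1000), so error is at position 8.
Correct: flip bit 8 of r = 110101110010100 to get c = 110101100010100.


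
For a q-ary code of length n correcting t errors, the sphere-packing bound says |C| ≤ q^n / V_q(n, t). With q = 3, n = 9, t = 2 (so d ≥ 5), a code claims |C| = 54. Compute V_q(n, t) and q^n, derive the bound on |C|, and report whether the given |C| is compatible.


V_q(n, t) = 163, q^n = 19683, Hamming bound = 120, |C| = 54 ≤ bound (satisfied).

Step 1: Compute V_q(n, t) = Σ_{j=0}^2 C(n, j) (q−1)^j.
  j = 0: C(9,0)·(2)^0 = 1·1 = 1.
  j = 1: C(9,1)·(2)^1 = 9·2 = 18.
  j = 2: C(9,2)·(2)^2 = 36·4 = 144.
  V_q(n, t) = 1 + 18 + 144 = 163.
Step 2: q^n = 3^9 = 19683.
Step 3: Hamming bound ⌊q^n / V_q(n,t)⌋ = ⌊19683/163⌋ = 120.
Step 4: Compare |C| = 54 to 120: satisfied.
The claimed |C| lies below the Hamming bound.


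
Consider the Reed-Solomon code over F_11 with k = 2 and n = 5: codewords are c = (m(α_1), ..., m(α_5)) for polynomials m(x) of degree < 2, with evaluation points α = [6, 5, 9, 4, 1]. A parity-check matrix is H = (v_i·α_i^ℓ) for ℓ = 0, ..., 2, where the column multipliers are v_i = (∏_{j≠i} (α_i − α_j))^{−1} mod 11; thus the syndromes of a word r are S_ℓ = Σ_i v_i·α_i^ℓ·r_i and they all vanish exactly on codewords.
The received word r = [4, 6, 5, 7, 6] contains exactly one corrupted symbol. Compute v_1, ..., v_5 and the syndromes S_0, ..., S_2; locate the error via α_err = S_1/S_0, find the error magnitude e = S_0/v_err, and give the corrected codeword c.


S = (10, 6, 8), error at position 2, error magnitude e = 6, c = [4, 0, 5, 7, 6].

Step 1: column multipliers v_i = (∏_{j≠i}(α_i − α_j))^{−1} mod 11.
  i = 1 (α = 6): (6−5)(6−9)(6−4)(6−1) = 1·(−3)·2·5 = −30 ≡ 3, so v_1 = 3^{−1} = 4 (mod 11).
  i = 2 (α = 5): (5−6)(5−9)(5−4)(5−1) = (−1)·(−4)·1·4 = 16 ≡ 5, so v_2 = 5^{−1} = 9 (mod 11).
  i = 3 (α = 9): (9−6)(9−5)(9−4)(9−1) = 3·4·5·8 = 480 ≡ 7, so v_3 = 7^{−1} = 8 (mod 11).
  i = 4 (α = 4): (4−6)(4−5)(4−9)(4−1) = (−2)·(−1)·(−5)·3 = −30 ≡ 3, so v_4 = 3^{−1} = 4 (mod 11).
  i = 5 (α = 1): (1−6)(1−5)(1−9)(1−4) = (−5)·(−4)·(−8)·(−3) = 480 ≡ 7, so v_5 = 7^{−1} = 8 (mod 11).
  v = [4, 9, 8, 4, 8].
Step 2: syndromes of r = [4, 6, 5, 7, 6] (all sums mod 11).
  S_0 = Σ v_i r_i = 4·4 + 9·6 + 8·5 + 4·7 + 8·6 = 186 ≡ 10.
  S_1 = Σ v_i α_i r_i = 4·6·4 + 9·5·6 + 8·9·5 + 4·4·7 + 8·1·6 = 886 ≡ 6.
  α_i^2 mod 11 = [3, 3, 4, 5, 1].
  S_2 = Σ v_i α_i^2 r_i = 4·3·4 + 9·3·6 + 8·4·5 + 4·5·7 + 8·1·6 = 558 ≡ 8.
  S = (10, 6, 8) ≠ 0, so r is not a codeword (an error is present).
Step 3: locate the error. For a single error e at position i, S_ℓ = v_i·e·α_i^ℓ, so α_err = S_1/S_0.
  S_0^{−1} = 10^{−1} = 10 (mod 11), so α_err = 6·10 = 60 ≡ 5 = α_2. Error position i = 2.
  Consistency check: S_2/S_1 = 8·2 = 16 ≡ 5 = α_err ✓ (single-error assumption holds).
Step 4: error magnitude e = S_0/v_2 = S_0·∏_{j≠2}(α_2 − α_j) = 10·5 = 50 ≡ 6 (mod 11).
Step 5: correct position 2: c_2 = r_2 − e = 6 − 6 ≡ 0 (mod 11). Hence c = [4, 0, 5, 7, 6].
  Check: interpolating c through the α_i gives m(x) = 2 + 4·x (degree < 2) with m(α_i) = c_i for every i, so c is indeed a codeword.


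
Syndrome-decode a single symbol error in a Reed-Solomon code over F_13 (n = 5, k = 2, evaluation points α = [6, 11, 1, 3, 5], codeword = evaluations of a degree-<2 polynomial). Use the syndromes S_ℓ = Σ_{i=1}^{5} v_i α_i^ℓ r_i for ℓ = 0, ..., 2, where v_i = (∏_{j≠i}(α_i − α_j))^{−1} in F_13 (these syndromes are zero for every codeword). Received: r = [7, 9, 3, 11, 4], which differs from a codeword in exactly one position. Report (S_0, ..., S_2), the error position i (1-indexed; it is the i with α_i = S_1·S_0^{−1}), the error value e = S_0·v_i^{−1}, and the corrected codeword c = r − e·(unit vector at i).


S = (5, 5, 5), error at position 3, error magnitude e = 11, c = [7, 9, 5, 11, 4].

Step 1: column multipliers v_i = (∏_{j≠i}(α_i − α_j))^{−1} mod 13.
  i = 1 (α = 6): (6−11)(6−1)(6−3)(6−5) = (−5)·5·3·1 = −75 ≡ 3, so v_1 = 3^{−1} = 9 (mod 13).
  i = 2 (α = 11): (11−6)(11−1)(11−3)(11−5) = 5·10·8·6 = 2400 ≡ 8, so v_2 = 8^{−1} = 5 (mod 13).
  i = 3 (α = 1): (1−6)(1−11)(1−3)(1−5) = (−5)·(−10)·(−2)·(−4) = 400 ≡ 10, so v_3 = 10^{−1} = 4 (mod 13).
  i = 4 (α = 3): (3−6)(3−11)(3−1)(3−5) = (−3)·(−8)·2·(−2) = −96 ≡ 8, so v_4 = 8^{−1} = 5 (mod 13).
  i = 5 (α = 5): (5−6)(5−11)(5−1)(5−3) = (−1)·(−6)·4·2 = 48 ≡ 9, so v_5 = 9^{−1} = 3 (mod 13).
  v = [9, 5, 4, 5, 3].
Step 2: syndromes of r = [7, 9, 3, 11, 4] (all sums mod 13).
  S_0 = Σ v_i r_i = 9·7 + 5·9 + 4·3 + 5·11 + 3·4 = 187 ≡ 5.
  S_1 = Σ v_i α_i r_i = 9·6·7 + 5·11·9 + 4·1·3 + 5·3·11 + 3·5·4 = 1110 ≡ 5.
  α_i^2 mod 13 = [10, 4, 1, 9, 12].
  S_2 = Σ v_i α_i^2 r_i = 9·10·7 + 5·4·9 + 4·1·3 + 5·9·11 + 3·12·4 = 1461 ≡ 5.
  S = (5, 5, 5) ≠ 0, so r is not a codeword (an error is present).
Step 3: locate the error. For a single error e at position i, S_ℓ = v_i·e·α_i^ℓ, so α_err = S_1/S_0.
  S_0^{−1} = 5^{−1} = 8 (mod 13), so α_err = 5·8 = 40 ≡ 1 = α_3. Error position i = 3.
  Consistency check: S_2/S_1 = 5·8 = 40 ≡ 1 = α_err ✓ (single-error assumption holds).
Step 4: error magnitude e = S_0/v_3 = S_0·∏_{j≠3}(α_3 − α_j) = 5·10 = 50 ≡ 11 (mod 13).
Step 5: correct position 3: c_3 = r_3 − e = 3 − 11 ≡ 5 (mod 13). Hence c = [7, 9, 5, 11, 4].
  Check: interpolating c through the α_i gives m(x) = 2 + 3·x (degree < 2) with m(α_i) = c_i for every i, so c is indeed a codeword.


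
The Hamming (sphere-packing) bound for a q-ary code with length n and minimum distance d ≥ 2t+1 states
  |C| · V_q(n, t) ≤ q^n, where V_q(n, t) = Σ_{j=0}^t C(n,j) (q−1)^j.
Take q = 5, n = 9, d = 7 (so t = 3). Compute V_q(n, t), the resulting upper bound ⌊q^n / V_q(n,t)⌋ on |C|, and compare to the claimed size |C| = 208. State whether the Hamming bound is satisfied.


V_q(n, t) = 5989, q^n = 1953125, Hamming bound = 326, |C| = 208 ≤ bound (satisfied).

Step 1: Compute V_q(n, t) = Σ_{j=0}^3 C(n, j) (q−1)^j.
  j = 0: C(9,0)·(4)^0 = 1·1 = 1.
  j = 1: C(9,1)·(4)^1 = 9·4 = 36.
  j = 2: C(9,2)·(4)^2 = 36·16 = 576.
  j = 3: C(9,3)·(4)^3 = 84·64 = 5376.
  V_q(n, t) = 1 + 36 + 576 + 5376 = 5989.
Step 2: q^n = 5^9 = 1953125.
Step 3: Hamming bound ⌊q^n / V_q(n,t)⌋ = ⌊1953125/5989⌋ = 326.
Step 4: Compare |C| = 208 to 326: satisfied.
The claimed |C| lies below the Hamming bound.


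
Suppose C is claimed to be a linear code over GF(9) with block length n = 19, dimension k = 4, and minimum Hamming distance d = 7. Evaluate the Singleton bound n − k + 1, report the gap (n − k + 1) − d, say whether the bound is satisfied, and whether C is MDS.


Singleton RHS = n − k + 1 = 16, slack = 9, bound satisfied, not MDS.

Singleton bound: d ≤ n − k + 1.
Here n = 19, k = 4, so n − k + 1 = 16.
Given d = 7, check d ≤ 16: YES.
Slack = (n − k + 1) − d = 9.
The code is NOT MDS (slack = 9 > 0).
Description: the claimed parameters are [19, 4, 7]_9; such a code would be non-MDS.


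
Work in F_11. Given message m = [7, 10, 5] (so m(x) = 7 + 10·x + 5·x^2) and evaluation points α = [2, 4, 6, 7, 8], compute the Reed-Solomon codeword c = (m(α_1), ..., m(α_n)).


c = [3, 6, 5, 3, 0]

Message polynomial: m(x) = 7 + 10·x + 5·x^2 (mod 11).
For each evaluation point α_i, compute m(α_i) mod 11:
  α_1 = 2: Horner steps 5 → 9 → 3, so m(2) = 3.
  α_2 = 4: Horner steps 5 → 8 → 6, so m(4) = 6.
  α_3 = 6: Horner steps 5 → 7 → 5, so m(6) = 5.
  α_4 = 7: Horner steps 5 → 1 → 3, so m(7) = 3.
  α_5 = 8: Horner steps 5 → 6 → 0, so m(8) = 0.
Codeword c = [3, 6, 5, 3, 0] ∈ F_11^5.


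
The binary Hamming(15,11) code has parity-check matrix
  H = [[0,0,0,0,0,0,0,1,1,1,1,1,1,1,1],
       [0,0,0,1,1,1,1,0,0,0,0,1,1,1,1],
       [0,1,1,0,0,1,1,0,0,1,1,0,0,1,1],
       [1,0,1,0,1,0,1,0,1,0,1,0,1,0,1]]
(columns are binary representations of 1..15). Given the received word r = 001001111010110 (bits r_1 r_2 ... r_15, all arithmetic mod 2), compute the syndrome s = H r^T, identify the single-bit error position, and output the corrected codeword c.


s = (1, 0, 1, 1)^T, error position = 11, corrected codeword c = 001001111000110

Compute s = H r^T mod 2 one row at a time:
  s_1 = 1 + 1 + 0 + 1 + 0 + 1 + 1 + 0 = 5 ≡ 1 (mod 2).
  s_2 = 0 + 0 + 1 + 1 + 0 + 1 + 1 + 0 = 4 ≡ 0 (mod 2).
  s_3 = 0 + 1 + 1 + 1 + 0 + 1 + 1 + 0 = 5 ≡ 1 (mod 2).
  s_4 = 0 + 1 + 0 + 1 + 1 + 1 + 1 + 0 = 5 ≡ 1 (mod 2).
s = (1, 0, 1, 1)^T — this equals column 11 of H (binary 1011), so error is at position 11.
Correct: flip bit 11 of r = 001001111010110 to get c = 001001111000110.


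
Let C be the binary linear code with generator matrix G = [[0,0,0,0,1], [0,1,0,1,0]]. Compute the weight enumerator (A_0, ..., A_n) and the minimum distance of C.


Weight distribution: A_0 = 1, A_1 = 1, A_2 = 1, A_3 = 1. Minimum distance d = 1.

Enumerate all 2^2 = 4 messages m ∈ F_2^2.
For each, compute codeword c = mG in F_2^5, then tally its weight.
  m = 00 → c = 00000, weight = 0.
  m = 10 → c = 00001, weight = 1.
  m = 01 → c = 01010, weight = 2.
  m = 11 → c = 01011, weight = 3.
Tally weights:
  weight 0: 1 codewords.
  weight 1: 1 codewords.
  weight 2: 1 codewords.
  weight 3: 1 codewords.
Minimum distance d = smallest w > 0 with A_w > 0 = 1.
Sanity: Σ A_w = 4 = 2^2 = 4 ✓.


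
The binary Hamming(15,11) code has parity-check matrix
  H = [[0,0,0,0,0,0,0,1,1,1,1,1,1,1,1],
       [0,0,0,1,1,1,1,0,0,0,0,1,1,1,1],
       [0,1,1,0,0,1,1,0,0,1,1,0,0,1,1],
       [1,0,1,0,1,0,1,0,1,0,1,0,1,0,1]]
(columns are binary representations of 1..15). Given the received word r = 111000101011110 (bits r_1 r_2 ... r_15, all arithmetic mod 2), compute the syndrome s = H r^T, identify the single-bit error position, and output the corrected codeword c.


s = (1, 0, 1, 0)^T, error position = 10, corrected codeword c = 111000101111110

Compute s = H r^T mod 2 one row at a time:
  s_1 = 0 + 1 + 0 + 1 + 1 + 1 + 1 + 0 = 5 ≡ 1 (mod 2).
  s_2 = 0 + 0 + 0 + 1 + 1 + 1 + 1 + 0 = 4 ≡ 0 (mod 2).
  s_3 = 1 + 1 + 0 + 1 + 0 + 1 + 1 + 0 = 5 ≡ 1 (mod 2).
  s_4 = 1 + 1 + 0 + 1 + 1 + 1 + 1 + 0 = 6 ≡ 0 (mod 2).
s = (1, 0, 1, 0)^T — this equals column 10 of H (binary 1010), so error is at position 10.
Correct: flip bit 10 of r = 111000101011110 to get c = 111000101111110.
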